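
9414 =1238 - -8176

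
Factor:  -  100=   -  2^2 *5^2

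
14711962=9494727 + 5217235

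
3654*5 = 18270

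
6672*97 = 647184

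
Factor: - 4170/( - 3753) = 2^1*3^( - 2)*5^1 = 10/9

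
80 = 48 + 32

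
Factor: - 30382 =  - 2^1*11^1*1381^1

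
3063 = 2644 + 419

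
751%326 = 99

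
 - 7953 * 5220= - 41514660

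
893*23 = 20539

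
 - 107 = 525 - 632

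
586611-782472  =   - 195861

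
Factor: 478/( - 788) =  -2^( - 1)*197^( - 1) *239^1 = - 239/394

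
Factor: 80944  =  2^4*5059^1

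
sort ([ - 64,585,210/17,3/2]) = [- 64, 3/2,  210/17, 585]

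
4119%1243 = 390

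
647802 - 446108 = 201694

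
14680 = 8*1835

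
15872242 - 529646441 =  - 513774199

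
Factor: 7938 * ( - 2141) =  - 16995258 = - 2^1 * 3^4 * 7^2*2141^1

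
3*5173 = 15519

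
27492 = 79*348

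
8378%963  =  674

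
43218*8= 345744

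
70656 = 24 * 2944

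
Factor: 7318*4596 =33633528 = 2^3*3^1*383^1*3659^1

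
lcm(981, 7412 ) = 66708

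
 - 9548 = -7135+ -2413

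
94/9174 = 47/4587   =  0.01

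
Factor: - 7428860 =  - 2^2*5^1*37^1*10039^1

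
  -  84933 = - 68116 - 16817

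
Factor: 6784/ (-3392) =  - 2^1 = -2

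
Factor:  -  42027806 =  - 2^1*641^1*32783^1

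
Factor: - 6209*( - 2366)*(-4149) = - 2^1*3^2*7^2 * 13^2*461^1 * 887^1 = - 60950859606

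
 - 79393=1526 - 80919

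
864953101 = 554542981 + 310410120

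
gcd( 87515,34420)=5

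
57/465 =19/155=0.12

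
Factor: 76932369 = 3^3*373^1*7639^1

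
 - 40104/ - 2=20052/1   =  20052.00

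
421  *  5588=2352548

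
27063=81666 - 54603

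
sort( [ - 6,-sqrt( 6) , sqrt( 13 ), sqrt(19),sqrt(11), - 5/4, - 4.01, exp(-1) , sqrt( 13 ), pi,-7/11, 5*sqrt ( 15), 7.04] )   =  [ - 6,  -  4.01,-sqrt( 6),-5/4, - 7/11,exp(-1),pi,sqrt( 11 ),sqrt( 13), sqrt(13),  sqrt(19), 7.04, 5*sqrt( 15)] 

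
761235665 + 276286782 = 1037522447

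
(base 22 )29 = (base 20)2d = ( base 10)53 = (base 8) 65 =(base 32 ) 1L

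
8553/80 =8553/80 = 106.91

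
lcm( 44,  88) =88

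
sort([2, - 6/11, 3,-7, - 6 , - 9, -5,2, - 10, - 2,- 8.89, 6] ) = [-10, - 9, - 8.89,-7,- 6, - 5, - 2, - 6/11, 2, 2, 3, 6 ] 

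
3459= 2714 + 745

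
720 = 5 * 144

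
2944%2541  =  403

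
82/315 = 82/315 = 0.26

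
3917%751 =162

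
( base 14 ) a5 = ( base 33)4d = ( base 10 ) 145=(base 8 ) 221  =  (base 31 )4l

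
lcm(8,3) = 24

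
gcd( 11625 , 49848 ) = 93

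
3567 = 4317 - 750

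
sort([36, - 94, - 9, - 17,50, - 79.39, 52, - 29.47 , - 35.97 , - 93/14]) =[  -  94,-79.39 , - 35.97,-29.47 , - 17, -9, - 93/14,36, 50,  52]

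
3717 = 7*531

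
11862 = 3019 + 8843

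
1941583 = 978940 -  - 962643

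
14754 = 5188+9566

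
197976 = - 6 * (  -  32996 )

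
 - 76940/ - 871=76940/871= 88.34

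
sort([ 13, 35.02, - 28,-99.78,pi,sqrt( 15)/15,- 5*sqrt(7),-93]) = [-99.78,  -  93,-28, - 5 * sqrt(7) , sqrt (15)/15, pi, 13 , 35.02] 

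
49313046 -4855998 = 44457048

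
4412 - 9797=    - 5385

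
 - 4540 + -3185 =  - 7725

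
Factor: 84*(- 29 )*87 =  - 2^2*3^2*7^1*29^2= - 211932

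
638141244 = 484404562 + 153736682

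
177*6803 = 1204131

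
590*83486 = 49256740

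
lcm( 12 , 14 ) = 84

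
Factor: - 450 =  - 2^1 *3^2 * 5^2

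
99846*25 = 2496150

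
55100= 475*116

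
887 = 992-105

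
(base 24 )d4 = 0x13c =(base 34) 9A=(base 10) 316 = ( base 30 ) AG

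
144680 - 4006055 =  - 3861375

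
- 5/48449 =- 1 + 48444/48449 = - 0.00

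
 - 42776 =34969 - 77745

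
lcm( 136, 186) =12648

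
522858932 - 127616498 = 395242434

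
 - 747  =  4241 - 4988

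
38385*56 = 2149560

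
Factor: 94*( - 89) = -2^1*47^1*89^1= -8366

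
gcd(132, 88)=44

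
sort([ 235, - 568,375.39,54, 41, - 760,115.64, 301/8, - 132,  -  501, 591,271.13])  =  [ - 760, - 568, - 501, - 132, 301/8, 41 , 54, 115.64 , 235,  271.13, 375.39, 591]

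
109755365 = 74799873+34955492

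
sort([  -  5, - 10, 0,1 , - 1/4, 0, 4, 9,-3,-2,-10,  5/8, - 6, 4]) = [ - 10, - 10, - 6,-5,-3 , - 2, - 1/4,0, 0, 5/8, 1,  4,4,9 ]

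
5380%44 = 12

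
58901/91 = 58901/91  =  647.26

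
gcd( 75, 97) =1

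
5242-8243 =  - 3001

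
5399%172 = 67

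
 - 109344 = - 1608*68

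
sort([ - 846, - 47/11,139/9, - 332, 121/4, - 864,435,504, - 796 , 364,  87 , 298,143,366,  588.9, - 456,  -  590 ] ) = [ - 864, - 846, - 796,-590,  -  456, - 332,-47/11,139/9,121/4,87 , 143,  298,  364,366,  435,  504, 588.9 ] 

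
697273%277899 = 141475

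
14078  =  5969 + 8109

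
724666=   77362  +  647304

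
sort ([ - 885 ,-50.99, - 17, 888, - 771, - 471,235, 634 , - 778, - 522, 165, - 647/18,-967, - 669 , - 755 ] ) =[-967, - 885 , - 778, - 771, - 755, - 669, - 522, - 471, - 50.99, - 647/18 , - 17,165,235, 634,888 ]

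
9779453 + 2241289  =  12020742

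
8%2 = 0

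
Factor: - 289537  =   - 139^1*2083^1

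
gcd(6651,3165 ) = 3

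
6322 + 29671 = 35993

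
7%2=1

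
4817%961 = 12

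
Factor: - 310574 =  - 2^1*11^1 * 19^1*743^1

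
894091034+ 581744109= 1475835143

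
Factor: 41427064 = 2^3*7^1*193^1*3833^1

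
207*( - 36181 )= - 7489467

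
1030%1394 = 1030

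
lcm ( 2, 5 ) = 10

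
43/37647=43/37647  =  0.00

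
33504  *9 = 301536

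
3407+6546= 9953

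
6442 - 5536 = 906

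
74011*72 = 5328792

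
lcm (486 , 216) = 1944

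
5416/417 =12 + 412/417 = 12.99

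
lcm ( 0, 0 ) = 0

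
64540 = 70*922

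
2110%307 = 268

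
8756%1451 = 50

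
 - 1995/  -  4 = 498+3/4 = 498.75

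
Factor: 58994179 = 109^1*541231^1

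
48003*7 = 336021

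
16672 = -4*(- 4168)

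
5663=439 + 5224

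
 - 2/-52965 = 2/52965 = 0.00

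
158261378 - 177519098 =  - 19257720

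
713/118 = 6 + 5/118= 6.04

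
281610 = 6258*45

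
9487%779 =139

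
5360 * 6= 32160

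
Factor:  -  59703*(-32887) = 3^1*7^1*2843^1*32887^1 = 1963452561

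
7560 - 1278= 6282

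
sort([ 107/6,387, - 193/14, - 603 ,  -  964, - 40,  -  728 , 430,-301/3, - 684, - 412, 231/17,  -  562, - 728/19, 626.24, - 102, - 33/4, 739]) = [ - 964,-728, - 684, - 603,- 562, - 412, - 102, - 301/3,-40 , - 728/19, - 193/14, - 33/4,  231/17,  107/6,387,430, 626.24,739 ] 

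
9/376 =9/376 = 0.02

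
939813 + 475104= 1414917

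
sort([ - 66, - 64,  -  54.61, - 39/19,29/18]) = [ - 66,-64,-54.61,-39/19,29/18 ]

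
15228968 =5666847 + 9562121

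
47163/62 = 760 + 43/62 = 760.69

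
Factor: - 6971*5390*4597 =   -  172726252930 = - 2^1 * 5^1 * 7^2*11^1 *4597^1*6971^1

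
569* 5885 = 3348565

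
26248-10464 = 15784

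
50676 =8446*6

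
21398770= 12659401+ 8739369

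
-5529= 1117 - 6646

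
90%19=14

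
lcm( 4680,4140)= 107640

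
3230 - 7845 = - 4615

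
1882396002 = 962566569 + 919829433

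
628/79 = 7 + 75/79 = 7.95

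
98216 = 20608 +77608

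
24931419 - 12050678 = 12880741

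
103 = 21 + 82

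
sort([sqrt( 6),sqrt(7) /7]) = [sqrt(7 )/7 , sqrt( 6)] 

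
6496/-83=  - 79 + 61/83  =  -78.27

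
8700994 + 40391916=49092910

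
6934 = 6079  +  855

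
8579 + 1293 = 9872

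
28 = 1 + 27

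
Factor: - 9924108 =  - 2^2*3^1*827009^1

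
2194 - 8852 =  - 6658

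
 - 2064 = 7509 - 9573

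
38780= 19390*2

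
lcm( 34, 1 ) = 34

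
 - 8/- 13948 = 2/3487 = 0.00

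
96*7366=707136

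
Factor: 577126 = 2^1*11^1*37^1*709^1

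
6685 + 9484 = 16169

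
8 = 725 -717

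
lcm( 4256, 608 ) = 4256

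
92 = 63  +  29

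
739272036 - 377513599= 361758437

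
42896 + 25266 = 68162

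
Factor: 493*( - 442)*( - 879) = 2^1*3^1*13^1*17^2*29^1 * 293^1 = 191539374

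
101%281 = 101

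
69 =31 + 38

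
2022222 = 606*3337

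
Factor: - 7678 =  -2^1*11^1*349^1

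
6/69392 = 3/34696 = 0.00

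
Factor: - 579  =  -3^1*193^1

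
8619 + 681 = 9300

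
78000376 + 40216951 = 118217327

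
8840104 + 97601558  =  106441662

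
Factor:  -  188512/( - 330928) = 274/481 = 2^1*13^( - 1)*37^(-1)*137^1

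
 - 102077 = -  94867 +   -  7210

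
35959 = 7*5137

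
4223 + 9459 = 13682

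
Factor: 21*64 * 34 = 45696= 2^7*3^1 *7^1 * 17^1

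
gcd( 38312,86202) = 9578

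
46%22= 2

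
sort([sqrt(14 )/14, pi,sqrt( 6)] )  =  [ sqrt(14 )/14 , sqrt( 6 ),pi ]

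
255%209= 46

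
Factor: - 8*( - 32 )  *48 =12288 = 2^12 * 3^1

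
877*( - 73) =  - 64021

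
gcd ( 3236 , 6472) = 3236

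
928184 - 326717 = 601467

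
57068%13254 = 4052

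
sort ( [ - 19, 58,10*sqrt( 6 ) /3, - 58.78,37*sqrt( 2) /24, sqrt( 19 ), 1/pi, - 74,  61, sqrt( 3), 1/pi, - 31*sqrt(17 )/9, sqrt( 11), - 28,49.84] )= [ - 74, - 58.78 ,-28 ,-19,  -  31* sqrt( 17) /9,1/pi,1/pi, sqrt(3), 37*sqrt( 2 ) /24, sqrt ( 11),sqrt( 19) , 10*sqrt(6)/3 , 49.84,58 , 61]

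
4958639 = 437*11347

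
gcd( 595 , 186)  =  1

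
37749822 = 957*39446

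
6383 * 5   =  31915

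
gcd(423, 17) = 1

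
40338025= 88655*455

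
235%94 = 47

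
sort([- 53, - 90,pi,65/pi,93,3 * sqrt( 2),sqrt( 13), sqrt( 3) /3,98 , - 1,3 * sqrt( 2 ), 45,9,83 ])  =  [-90, - 53, - 1, sqrt( 3 ) /3,pi,sqrt( 13 ) , 3*sqrt (2), 3 * sqrt(2 ), 9,65/pi, 45, 83,  93, 98]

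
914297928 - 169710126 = 744587802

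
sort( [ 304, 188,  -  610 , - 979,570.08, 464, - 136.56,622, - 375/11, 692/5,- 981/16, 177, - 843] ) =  [ - 979,-843,  -  610, - 136.56, - 981/16,  -  375/11, 692/5,177, 188,304, 464,570.08,  622]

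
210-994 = - 784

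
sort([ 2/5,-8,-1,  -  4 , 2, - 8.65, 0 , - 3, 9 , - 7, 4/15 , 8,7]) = [ - 8.65,-8,  -  7,-4,-3,- 1,  0 , 4/15,2/5,  2, 7,8, 9 ] 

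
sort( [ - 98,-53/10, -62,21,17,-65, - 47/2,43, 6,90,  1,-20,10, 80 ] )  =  [-98, - 65,-62, - 47/2 ,- 20,-53/10,1,6 , 10,17,21,43,80 , 90]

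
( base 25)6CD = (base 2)111111011111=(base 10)4063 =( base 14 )16A3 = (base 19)B4G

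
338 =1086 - 748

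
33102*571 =18901242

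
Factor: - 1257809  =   - 7^1 *179687^1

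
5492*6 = 32952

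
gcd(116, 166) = 2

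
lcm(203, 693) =20097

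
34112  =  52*656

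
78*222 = 17316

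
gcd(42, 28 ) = 14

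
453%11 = 2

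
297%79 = 60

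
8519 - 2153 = 6366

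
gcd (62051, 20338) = 1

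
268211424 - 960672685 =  - 692461261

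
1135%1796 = 1135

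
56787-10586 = 46201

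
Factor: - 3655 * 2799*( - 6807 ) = 69637958415 =3^3*5^1*17^1*43^1*311^1*2269^1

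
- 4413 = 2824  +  -7237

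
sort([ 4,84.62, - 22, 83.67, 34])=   [ - 22,4, 34, 83.67, 84.62]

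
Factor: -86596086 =  -  2^1* 3^1 * 14432681^1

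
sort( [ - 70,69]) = [ - 70 , 69 ]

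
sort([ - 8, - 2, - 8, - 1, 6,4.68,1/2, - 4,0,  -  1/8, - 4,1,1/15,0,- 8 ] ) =[ - 8, - 8, - 8 ,-4, - 4, - 2, - 1, - 1/8,  0,0,1/15,1/2,1,4.68, 6 ] 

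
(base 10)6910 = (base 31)75s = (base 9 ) 10427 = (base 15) 20aa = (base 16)1AFE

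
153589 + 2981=156570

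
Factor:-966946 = -2^1*137^1*3529^1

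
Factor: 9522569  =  7^1*1360367^1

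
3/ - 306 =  - 1/102 = - 0.01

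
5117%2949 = 2168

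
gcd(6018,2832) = 354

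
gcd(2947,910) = 7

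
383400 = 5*76680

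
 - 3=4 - 7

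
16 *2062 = 32992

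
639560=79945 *8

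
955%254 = 193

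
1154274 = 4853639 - 3699365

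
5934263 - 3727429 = 2206834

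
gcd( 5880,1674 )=6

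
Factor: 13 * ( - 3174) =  - 2^1 * 3^1*13^1*23^2  =  - 41262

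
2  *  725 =1450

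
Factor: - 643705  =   - 5^1*17^1 * 7573^1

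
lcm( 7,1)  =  7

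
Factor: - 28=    - 2^2 *7^1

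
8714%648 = 290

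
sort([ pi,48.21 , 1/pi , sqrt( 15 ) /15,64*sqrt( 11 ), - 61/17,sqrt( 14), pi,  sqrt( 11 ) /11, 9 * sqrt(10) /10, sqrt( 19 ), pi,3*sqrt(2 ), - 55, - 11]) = [- 55, - 11, - 61/17,sqrt( 15) /15, sqrt( 11) /11,  1/pi,9*sqrt( 10 ) /10, pi,pi, pi , sqrt(14 ), 3*sqrt(2) , sqrt( 19), 48.21,64*sqrt(11 )]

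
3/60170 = 3/60170 =0.00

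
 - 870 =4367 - 5237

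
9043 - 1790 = 7253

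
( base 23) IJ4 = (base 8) 23353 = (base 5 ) 304323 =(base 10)9963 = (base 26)ej5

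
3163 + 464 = 3627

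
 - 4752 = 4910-9662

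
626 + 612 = 1238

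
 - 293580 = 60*( - 4893 )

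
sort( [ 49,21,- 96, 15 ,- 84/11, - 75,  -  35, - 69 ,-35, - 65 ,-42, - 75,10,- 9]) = [  -  96, - 75, -75 , - 69,-65, - 42,- 35, - 35, - 9, - 84/11,10,15,  21,49]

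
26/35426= 13/17713 =0.00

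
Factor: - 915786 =-2^1*3^4*5653^1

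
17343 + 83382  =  100725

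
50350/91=553 + 27/91 = 553.30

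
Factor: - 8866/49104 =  - 2^( - 3)*3^( - 2 )*13^1 = -13/72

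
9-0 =9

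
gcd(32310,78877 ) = 1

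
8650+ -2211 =6439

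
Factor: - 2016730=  - 2^1 * 5^1* 201673^1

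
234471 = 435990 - 201519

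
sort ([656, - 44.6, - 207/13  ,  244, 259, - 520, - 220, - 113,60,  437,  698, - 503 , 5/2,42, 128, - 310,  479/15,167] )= [-520,  -  503, - 310, - 220, - 113, - 44.6, - 207/13,  5/2, 479/15,42,  60, 128,167, 244,259,  437, 656, 698]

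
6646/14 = 3323/7 = 474.71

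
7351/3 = 2450 + 1/3=2450.33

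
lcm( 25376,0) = 0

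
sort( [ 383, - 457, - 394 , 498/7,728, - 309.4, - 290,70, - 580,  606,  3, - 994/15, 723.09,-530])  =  [ - 580, - 530, - 457, - 394, - 309.4, - 290 ,  -  994/15,3, 70 , 498/7, 383,606,723.09,728 ]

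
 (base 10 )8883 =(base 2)10001010110011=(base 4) 2022303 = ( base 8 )21263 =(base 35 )78s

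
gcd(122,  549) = 61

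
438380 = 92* 4765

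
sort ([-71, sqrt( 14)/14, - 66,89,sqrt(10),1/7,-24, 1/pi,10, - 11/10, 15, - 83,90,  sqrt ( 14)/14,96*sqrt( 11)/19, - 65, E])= [-83,-71, - 66, - 65, - 24 , - 11/10,1/7,sqrt(14)/14,sqrt( 14 ) /14,1/pi,E,sqrt(10),10, 15, 96*sqrt(11)/19 , 89,90 ] 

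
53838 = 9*5982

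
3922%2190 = 1732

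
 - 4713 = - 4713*1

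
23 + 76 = 99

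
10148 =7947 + 2201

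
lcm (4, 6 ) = 12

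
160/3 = 160/3=53.33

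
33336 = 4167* 8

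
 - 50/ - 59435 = 10/11887  =  0.00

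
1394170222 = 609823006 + 784347216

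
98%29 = 11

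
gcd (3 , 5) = 1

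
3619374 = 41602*87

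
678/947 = 678/947=   0.72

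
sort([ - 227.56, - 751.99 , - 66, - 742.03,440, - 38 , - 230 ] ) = [ - 751.99, - 742.03, - 230, - 227.56, - 66, - 38 , 440]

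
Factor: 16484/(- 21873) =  - 2^2*3^(-1 )*13^1*23^ ( - 1) =-52/69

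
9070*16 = 145120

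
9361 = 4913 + 4448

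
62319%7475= 2519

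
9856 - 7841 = 2015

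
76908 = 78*986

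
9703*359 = 3483377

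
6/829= 6/829  =  0.01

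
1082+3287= 4369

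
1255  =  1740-485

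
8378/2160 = 3+949/1080=3.88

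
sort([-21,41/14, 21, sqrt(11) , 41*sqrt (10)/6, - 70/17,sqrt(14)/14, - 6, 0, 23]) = [-21,  -  6, - 70/17 , 0,sqrt (14 ) /14,41/14,  sqrt(11 ) , 21,41*sqrt (10 )/6,  23]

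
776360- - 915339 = 1691699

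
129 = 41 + 88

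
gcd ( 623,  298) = 1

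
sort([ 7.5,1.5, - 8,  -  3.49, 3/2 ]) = [-8,-3.49, 1.5 , 3/2,7.5]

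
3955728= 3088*1281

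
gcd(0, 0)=0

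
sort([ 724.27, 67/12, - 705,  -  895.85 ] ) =[-895.85,-705 , 67/12, 724.27 ]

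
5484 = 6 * 914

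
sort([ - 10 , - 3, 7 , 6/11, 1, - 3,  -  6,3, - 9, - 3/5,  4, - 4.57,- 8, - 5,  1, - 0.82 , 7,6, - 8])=[- 10, -9, - 8, -8, - 6,-5, - 4.57, - 3, - 3, - 0.82, - 3/5, 6/11, 1, 1, 3, 4, 6, 7, 7]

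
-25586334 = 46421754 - 72008088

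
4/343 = 4/343  =  0.01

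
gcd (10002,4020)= 6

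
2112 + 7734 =9846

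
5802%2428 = 946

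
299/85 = 3 + 44/85 = 3.52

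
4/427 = 4/427 = 0.01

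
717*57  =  40869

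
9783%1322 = 529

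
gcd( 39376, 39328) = 16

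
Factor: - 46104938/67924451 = -2^1*7^( - 1)*11^1*23^( - 1)*421891^ ( - 1)*2095679^1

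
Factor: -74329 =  - 239^1*311^1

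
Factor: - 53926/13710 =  - 59/15= - 3^( - 1)*5^(  -  1)*59^1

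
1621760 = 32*50680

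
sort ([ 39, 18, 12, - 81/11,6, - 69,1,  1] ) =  [ -69  , - 81/11, 1, 1,6,12, 18,39]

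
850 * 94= 79900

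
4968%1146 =384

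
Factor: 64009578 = 2^1*3^1*10668263^1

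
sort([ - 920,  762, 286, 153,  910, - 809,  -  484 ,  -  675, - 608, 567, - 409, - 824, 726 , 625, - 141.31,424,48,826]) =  [ - 920, - 824,-809, - 675, - 608, - 484 , - 409, - 141.31,48,153, 286, 424,567,625, 726, 762, 826, 910 ] 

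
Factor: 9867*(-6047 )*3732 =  -222672575268 = - 2^2*3^2*11^1*13^1*23^1*311^1*6047^1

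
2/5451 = 2/5451 = 0.00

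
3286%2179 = 1107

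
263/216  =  1+47/216 = 1.22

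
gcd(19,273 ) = 1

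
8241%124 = 57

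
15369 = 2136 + 13233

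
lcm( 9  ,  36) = 36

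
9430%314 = 10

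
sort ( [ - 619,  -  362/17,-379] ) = [ - 619,  -  379, - 362/17] 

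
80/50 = 1+3/5=1.60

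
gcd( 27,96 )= 3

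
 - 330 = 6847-7177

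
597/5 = 119 + 2/5 = 119.40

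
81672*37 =3021864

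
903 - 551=352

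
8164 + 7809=15973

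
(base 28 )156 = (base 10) 930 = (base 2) 1110100010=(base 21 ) 226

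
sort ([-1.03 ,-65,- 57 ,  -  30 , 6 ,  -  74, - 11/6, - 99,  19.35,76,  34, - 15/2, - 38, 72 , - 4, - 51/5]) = [  -  99, - 74, - 65, - 57, - 38, - 30,-51/5, - 15/2, - 4, - 11/6 , - 1.03 , 6,19.35,34,72,76]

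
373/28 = 13 + 9/28 = 13.32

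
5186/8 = 648 + 1/4 = 648.25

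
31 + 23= 54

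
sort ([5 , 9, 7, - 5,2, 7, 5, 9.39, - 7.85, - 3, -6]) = [ - 7.85, - 6, - 5, - 3, 2, 5,5, 7, 7,9, 9.39] 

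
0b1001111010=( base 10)634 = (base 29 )LP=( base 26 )OA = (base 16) 27A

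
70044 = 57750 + 12294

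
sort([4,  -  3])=[ - 3,4 ] 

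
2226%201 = 15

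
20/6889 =20/6889  =  0.00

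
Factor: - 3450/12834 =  - 25/93 = -3^ (  -  1)*5^2*31^( -1) 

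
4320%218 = 178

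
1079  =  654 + 425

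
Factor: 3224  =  2^3*13^1*31^1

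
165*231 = 38115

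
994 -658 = 336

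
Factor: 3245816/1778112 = 57961/31752 = 2^( - 3) * 3^( - 4)*7^( - 2)*149^1 * 389^1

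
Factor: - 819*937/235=  -  767403/235  =  - 3^2*5^ ( - 1)*7^1*13^1 * 47^ ( - 1)*937^1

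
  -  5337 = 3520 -8857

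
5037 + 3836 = 8873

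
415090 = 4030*103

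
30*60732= 1821960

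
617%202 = 11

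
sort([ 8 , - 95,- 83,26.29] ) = [ - 95 , - 83,8,26.29 ] 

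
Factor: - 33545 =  - 5^1*6709^1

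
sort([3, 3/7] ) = [ 3/7, 3 ]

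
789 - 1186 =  - 397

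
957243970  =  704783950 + 252460020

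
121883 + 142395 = 264278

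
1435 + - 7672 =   -  6237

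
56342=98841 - 42499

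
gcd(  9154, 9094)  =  2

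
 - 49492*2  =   - 98984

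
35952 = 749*48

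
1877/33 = 1877/33  =  56.88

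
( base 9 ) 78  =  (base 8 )107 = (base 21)38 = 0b1000111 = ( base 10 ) 71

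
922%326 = 270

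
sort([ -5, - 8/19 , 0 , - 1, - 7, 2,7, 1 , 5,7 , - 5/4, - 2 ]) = [ - 7 , - 5, - 2, - 5/4,-1 , - 8/19, 0,1 , 2 , 5, 7 , 7]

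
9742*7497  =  73035774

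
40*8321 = 332840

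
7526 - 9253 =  - 1727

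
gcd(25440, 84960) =480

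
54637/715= 76 + 27/65= 76.42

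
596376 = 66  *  9036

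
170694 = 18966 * 9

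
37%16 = 5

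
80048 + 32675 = 112723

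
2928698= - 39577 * (  -  74 )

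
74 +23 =97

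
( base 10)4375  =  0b1000100010111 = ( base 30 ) 4pp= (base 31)4H4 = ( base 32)48n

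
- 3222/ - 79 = 3222/79 =40.78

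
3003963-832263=2171700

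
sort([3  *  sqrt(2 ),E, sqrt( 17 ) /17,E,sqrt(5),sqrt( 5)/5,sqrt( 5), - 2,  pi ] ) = [  -  2, sqrt ( 17 )/17,  sqrt(5 )/5, sqrt(5) , sqrt(  5), E, E,pi,3 * sqrt(2)] 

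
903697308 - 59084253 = 844613055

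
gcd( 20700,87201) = 9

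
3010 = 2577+433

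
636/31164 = 1/49  =  0.02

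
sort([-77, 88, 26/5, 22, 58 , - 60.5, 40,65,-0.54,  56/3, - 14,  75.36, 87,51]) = [- 77,-60.5,-14, - 0.54, 26/5, 56/3, 22,40,51,58 , 65,75.36, 87,88]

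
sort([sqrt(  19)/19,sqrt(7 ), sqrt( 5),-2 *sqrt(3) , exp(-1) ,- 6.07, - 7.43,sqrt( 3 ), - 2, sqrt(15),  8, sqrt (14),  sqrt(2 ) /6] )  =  [- 7.43 , - 6.07, - 2*sqrt(3),-2,sqrt ( 19)/19, sqrt(2) /6,exp( -1), sqrt(3), sqrt( 5),sqrt(7),sqrt(14), sqrt(15), 8] 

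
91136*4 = 364544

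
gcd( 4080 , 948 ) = 12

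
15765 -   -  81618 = 97383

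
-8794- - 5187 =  - 3607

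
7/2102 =7/2102 = 0.00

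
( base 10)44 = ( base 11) 40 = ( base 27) 1H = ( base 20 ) 24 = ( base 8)54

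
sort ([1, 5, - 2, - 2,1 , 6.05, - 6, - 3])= [ - 6,- 3, -2, - 2, 1, 1 , 5, 6.05 ] 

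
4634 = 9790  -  5156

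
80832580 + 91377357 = 172209937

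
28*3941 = 110348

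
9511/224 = 42 + 103/224= 42.46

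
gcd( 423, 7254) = 9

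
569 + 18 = 587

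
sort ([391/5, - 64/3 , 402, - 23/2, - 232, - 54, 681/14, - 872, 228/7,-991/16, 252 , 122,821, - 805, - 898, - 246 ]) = [ - 898, - 872,-805, - 246,-232,  -  991/16, - 54, - 64/3 , - 23/2 , 228/7, 681/14, 391/5,122,252 , 402, 821] 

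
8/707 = 8/707= 0.01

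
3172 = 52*61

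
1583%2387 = 1583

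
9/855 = 1/95  =  0.01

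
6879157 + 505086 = 7384243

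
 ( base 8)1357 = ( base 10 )751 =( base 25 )151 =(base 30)p1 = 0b1011101111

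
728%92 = 84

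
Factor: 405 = 3^4*5^1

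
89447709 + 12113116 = 101560825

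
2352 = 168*14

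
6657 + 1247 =7904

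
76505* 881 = 67400905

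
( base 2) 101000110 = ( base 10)326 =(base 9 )402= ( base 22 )EI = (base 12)232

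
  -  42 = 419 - 461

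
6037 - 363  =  5674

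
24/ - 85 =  - 24/85 = - 0.28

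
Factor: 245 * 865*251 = 53193175= 5^2*7^2*173^1*251^1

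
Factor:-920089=-71^1* 12959^1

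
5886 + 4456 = 10342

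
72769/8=72769/8 = 9096.12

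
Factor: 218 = 2^1* 109^1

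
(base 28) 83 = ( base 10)227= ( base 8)343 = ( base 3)22102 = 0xE3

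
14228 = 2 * 7114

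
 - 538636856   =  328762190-867399046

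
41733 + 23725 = 65458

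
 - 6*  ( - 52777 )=316662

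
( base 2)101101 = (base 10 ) 45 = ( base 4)231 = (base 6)113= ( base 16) 2d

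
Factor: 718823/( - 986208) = - 2^( - 5)*3^( - 1)*7^1*29^1*3541^1*10273^( - 1)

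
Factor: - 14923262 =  - 2^1*41^1 * 127^1 * 1433^1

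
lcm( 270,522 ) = 7830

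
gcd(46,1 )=1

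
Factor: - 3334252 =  - 2^2 * 833563^1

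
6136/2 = 3068 = 3068.00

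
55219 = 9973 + 45246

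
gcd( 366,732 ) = 366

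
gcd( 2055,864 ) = 3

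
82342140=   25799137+56543003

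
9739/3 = 9739/3 = 3246.33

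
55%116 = 55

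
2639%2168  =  471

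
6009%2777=455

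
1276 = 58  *22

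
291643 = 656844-365201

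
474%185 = 104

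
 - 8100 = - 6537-1563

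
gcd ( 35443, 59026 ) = 1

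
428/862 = 214/431 =0.50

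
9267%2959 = 390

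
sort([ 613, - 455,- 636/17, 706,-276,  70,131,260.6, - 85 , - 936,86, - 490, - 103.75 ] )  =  [-936,-490 , - 455, - 276, - 103.75, - 85,-636/17, 70,86, 131,260.6,613 , 706]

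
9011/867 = 9011/867 = 10.39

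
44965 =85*529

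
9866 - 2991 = 6875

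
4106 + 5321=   9427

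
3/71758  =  3/71758 = 0.00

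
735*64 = 47040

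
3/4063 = 3/4063 = 0.00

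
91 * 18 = 1638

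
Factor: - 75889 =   -  11^1*6899^1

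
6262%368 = 6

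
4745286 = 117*40558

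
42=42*1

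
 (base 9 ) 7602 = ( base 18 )h4b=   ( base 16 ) 15d7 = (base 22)bc3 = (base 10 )5591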